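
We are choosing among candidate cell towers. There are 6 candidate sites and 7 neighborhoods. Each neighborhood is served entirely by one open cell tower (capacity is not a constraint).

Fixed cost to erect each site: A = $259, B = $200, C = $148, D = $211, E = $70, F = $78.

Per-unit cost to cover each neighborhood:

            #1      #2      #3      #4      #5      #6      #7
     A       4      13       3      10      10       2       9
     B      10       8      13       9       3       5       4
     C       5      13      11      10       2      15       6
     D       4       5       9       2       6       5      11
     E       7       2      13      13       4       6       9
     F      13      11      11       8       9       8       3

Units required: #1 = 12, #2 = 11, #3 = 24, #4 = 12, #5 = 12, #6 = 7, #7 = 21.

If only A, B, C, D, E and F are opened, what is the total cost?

Each neighborhood is assigned to its cheapest site among the open ones.
{A, B, C, D, E, F}: #1→A 4·12=48, #2→E 2·11=22, #3→A 3·24=72, #4→D 2·12=24, #5→C 2·12=24, #6→A 2·7=14, #7→F 3·21=63. Service 267; fixed 966; total 1233.

Total cost: 1233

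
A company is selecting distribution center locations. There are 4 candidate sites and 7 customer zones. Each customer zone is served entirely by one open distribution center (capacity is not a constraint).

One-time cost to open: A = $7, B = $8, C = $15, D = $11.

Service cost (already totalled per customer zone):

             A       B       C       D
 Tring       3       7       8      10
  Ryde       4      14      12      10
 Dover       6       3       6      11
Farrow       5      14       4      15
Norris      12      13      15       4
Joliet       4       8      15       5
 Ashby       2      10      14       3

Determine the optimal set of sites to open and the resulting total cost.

For any fixed open set, each customer zone goes to its cheapest open site; total = fixed + service.
{A}: Tring→A 3, Ryde→A 4, Dover→A 6, Farrow→A 5, Norris→A 12, Joliet→A 4, Ashby→A 2. Service 36; fixed 7; total 43.
{A, D}: service 28 + fixed 18 = 46
{A, B}: Tring→A 3, Ryde→A 4, Dover→B 3, Farrow→A 5, Norris→A 12, Joliet→A 4, Ashby→A 2. Service 33; fixed 15; total 48.
{A, B, C, D}: service 24 + fixed 41 = 65
(All 15 nonempty subsets were checked; A only is lowest.)

Open A only; minimum total cost 43.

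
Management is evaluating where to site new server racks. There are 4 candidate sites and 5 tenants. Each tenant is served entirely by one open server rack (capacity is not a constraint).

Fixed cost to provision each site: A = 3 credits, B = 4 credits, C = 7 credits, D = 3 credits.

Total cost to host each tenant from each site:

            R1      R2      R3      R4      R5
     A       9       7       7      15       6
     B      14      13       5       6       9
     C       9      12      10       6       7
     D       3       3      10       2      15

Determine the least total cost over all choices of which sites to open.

For any fixed open set, each tenant goes to its cheapest open site; total = fixed + service.
{A, D}: R1→D 3, R2→D 3, R3→A 7, R4→D 2, R5→A 6. Service 21; fixed 6; total 27.
{A, B, D}: service 19 + fixed 10 = 29
{B, D}: service 22 + fixed 7 = 29
{A, B, C, D}: service 19 + fixed 17 = 36
No other subset beats 27.

Minimum total cost: 27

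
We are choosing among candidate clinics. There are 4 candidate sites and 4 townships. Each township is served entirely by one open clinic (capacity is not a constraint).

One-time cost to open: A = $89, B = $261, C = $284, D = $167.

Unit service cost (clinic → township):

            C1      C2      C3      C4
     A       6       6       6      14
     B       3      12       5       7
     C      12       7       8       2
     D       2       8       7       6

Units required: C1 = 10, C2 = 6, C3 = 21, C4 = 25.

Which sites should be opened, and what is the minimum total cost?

Open D only; minimum total cost 532.

For any fixed open set, each township goes to its cheapest open site; total = fixed + service.
{D}: C1→D 2·10=20, C2→D 8·6=48, C3→D 7·21=147, C4→D 6·25=150. Service 365; fixed 167; total 532.
{A, D}: C1→D 2·10=20, C2→A 6·6=36, C3→A 6·21=126, C4→D 6·25=150. Service 332; fixed 256; total 588.
{B}: service 382 + fixed 261 = 643
{A, B, C, D}: service 211 + fixed 801 = 1012
No other subset beats 532.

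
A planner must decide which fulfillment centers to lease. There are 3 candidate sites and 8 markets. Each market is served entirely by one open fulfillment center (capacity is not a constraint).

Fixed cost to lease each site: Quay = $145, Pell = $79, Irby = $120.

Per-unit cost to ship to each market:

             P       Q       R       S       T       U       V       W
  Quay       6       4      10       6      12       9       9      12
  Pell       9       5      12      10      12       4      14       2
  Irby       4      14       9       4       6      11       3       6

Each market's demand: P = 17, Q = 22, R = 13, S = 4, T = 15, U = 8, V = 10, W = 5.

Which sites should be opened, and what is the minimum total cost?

For any fixed open set, each market goes to its cheapest open site; total = fixed + service.
{Pell, Irby}: P→Irby 4·17=68, Q→Pell 5·22=110, R→Irby 9·13=117, S→Irby 4·4=16, T→Irby 6·15=90, U→Pell 4·8=32, V→Irby 3·10=30, W→Pell 2·5=10. Service 473; fixed 199; total 672.
{Quay, Irby}: service 511 + fixed 265 = 776
{Quay, Pell, Irby}: service 451 + fixed 344 = 795
{Pell}: service 821 + fixed 79 = 900
No other subset beats 672.

Open Pell and Irby; minimum total cost 672.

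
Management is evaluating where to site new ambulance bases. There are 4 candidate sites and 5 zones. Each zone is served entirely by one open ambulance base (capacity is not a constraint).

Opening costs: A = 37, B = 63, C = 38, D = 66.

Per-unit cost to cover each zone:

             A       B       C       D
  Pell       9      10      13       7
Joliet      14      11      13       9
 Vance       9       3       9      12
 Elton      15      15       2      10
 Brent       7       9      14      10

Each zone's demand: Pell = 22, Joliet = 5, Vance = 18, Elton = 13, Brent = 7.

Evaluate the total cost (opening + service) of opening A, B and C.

Total cost: 520

Each zone is assigned to its cheapest site among the open ones.
{A, B, C}: Pell→A 9·22=198, Joliet→B 11·5=55, Vance→B 3·18=54, Elton→C 2·13=26, Brent→A 7·7=49. Service 382; fixed 138; total 520.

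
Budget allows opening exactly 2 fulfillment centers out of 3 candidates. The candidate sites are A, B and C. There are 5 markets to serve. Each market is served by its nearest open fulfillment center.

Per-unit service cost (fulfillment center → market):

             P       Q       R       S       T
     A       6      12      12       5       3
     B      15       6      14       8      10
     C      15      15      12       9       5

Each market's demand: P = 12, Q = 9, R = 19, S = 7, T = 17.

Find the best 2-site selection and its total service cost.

With exactly 2 open, each market uses its cheapest among the chosen.
{A, B}: P→A 6·12=72, Q→B 6·9=54, R→A 12·19=228, S→A 5·7=35, T→A 3·17=51. Service cost 440.
{A, C}: service cost 494
{B, C}: service cost 603
Among all 3 size-2 choices, {A, B} is lowest.

Choose A and B; total service cost 440.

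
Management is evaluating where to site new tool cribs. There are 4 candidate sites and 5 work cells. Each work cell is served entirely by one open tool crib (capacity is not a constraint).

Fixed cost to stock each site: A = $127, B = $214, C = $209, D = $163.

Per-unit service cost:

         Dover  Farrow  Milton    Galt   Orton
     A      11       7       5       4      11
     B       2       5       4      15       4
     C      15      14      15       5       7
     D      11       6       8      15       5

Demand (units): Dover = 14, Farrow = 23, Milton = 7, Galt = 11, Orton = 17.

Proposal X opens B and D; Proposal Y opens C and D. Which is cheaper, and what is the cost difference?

Proposal X: {B, D}: Dover→B 2·14=28, Farrow→B 5·23=115, Milton→B 4·7=28, Galt→B 15·11=165, Orton→B 4·17=68. Service 404; fixed 377; total 781.
Proposal Y: {C, D}: Dover→D 11·14=154, Farrow→D 6·23=138, Milton→D 8·7=56, Galt→C 5·11=55, Orton→D 5·17=85. Service 488; fixed 372; total 860.
Difference: |781 − 860| = 79.

Proposal X is cheaper by 79.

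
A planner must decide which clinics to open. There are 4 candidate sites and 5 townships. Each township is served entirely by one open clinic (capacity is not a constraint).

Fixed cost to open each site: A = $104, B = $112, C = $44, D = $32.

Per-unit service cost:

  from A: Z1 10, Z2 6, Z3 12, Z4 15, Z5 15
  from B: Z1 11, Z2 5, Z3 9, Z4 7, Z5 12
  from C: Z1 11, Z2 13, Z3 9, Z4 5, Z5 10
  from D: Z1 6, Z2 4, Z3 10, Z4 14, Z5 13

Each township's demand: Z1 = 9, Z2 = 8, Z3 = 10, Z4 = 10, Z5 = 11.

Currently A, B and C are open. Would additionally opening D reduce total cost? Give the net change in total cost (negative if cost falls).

Current service cost with {A, B, C}: 380.
Adding D: each township re-picks its cheapest; new service cost 336, saving 44.
Extra fixed cost: 32. Net change = 32 − 44 = -12.
(Totals: 640 → 628.)

Yes — net change −12 (cost falls by 12).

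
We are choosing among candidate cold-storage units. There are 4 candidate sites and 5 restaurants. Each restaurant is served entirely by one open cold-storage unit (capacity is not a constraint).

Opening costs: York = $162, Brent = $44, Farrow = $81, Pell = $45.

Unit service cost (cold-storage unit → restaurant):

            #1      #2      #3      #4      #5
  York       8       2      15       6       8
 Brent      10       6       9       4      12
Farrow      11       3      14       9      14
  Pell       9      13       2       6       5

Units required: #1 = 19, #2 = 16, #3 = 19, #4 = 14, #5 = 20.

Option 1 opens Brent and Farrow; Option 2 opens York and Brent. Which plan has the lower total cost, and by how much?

Option 1: {Brent, Farrow}: #1→Brent 10·19=190, #2→Farrow 3·16=48, #3→Brent 9·19=171, #4→Brent 4·14=56, #5→Brent 12·20=240. Service 705; fixed 125; total 830.
Option 2: {York, Brent}: #1→York 8·19=152, #2→York 2·16=32, #3→Brent 9·19=171, #4→Brent 4·14=56, #5→York 8·20=160. Service 571; fixed 206; total 777.
Difference: |830 − 777| = 53.

Option 2 is cheaper by 53.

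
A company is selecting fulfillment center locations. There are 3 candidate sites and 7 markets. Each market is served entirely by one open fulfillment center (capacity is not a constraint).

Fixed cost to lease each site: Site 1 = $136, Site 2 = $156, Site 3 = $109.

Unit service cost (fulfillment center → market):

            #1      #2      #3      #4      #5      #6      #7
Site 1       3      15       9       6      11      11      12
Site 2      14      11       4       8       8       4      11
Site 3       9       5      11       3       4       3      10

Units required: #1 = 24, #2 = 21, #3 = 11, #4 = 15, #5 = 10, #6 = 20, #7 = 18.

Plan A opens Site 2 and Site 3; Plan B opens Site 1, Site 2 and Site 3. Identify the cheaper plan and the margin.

Plan B is cheaper by 8.

Plan A: {Site 2, Site 3}: #1→Site 3 9·24=216, #2→Site 3 5·21=105, #3→Site 2 4·11=44, #4→Site 3 3·15=45, #5→Site 3 4·10=40, #6→Site 3 3·20=60, #7→Site 3 10·18=180. Service 690; fixed 265; total 955.
Plan B: {Site 1, Site 2, Site 3}: #1→Site 1 3·24=72, #2→Site 3 5·21=105, #3→Site 2 4·11=44, #4→Site 3 3·15=45, #5→Site 3 4·10=40, #6→Site 3 3·20=60, #7→Site 3 10·18=180. Service 546; fixed 401; total 947.
Difference: |955 − 947| = 8.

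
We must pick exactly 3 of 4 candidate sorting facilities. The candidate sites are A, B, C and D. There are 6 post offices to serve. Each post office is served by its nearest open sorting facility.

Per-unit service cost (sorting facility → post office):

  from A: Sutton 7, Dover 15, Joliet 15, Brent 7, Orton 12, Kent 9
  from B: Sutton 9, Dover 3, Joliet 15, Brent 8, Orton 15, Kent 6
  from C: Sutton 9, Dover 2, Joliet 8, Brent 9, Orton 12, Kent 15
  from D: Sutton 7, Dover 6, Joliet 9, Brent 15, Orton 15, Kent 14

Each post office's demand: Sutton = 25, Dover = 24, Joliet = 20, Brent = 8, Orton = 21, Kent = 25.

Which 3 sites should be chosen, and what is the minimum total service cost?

With exactly 3 open, each post office uses its cheapest among the chosen.
{A, B, C}: Sutton→A 7·25=175, Dover→C 2·24=48, Joliet→C 8·20=160, Brent→A 7·8=56, Orton→A 12·21=252, Kent→B 6·25=150. Service cost 841.
{B, C, D}: service cost 849
{A, B, D}: service cost 885
Among all 4 size-3 choices, {A, B, C} is lowest.

Choose A, B and C; total service cost 841.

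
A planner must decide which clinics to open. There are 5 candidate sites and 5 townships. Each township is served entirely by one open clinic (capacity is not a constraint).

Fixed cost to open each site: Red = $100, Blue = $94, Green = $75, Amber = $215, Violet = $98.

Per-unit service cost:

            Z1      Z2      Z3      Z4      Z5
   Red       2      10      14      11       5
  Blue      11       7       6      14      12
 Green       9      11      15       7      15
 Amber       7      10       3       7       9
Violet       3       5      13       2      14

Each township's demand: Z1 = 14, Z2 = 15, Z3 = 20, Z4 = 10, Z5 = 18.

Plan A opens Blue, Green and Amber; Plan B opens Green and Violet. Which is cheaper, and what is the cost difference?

Plan B is cheaper by 57.

Plan A: {Blue, Green, Amber}: Z1→Amber 7·14=98, Z2→Blue 7·15=105, Z3→Amber 3·20=60, Z4→Green 7·10=70, Z5→Amber 9·18=162. Service 495; fixed 384; total 879.
Plan B: {Green, Violet}: Z1→Violet 3·14=42, Z2→Violet 5·15=75, Z3→Violet 13·20=260, Z4→Violet 2·10=20, Z5→Violet 14·18=252. Service 649; fixed 173; total 822.
Difference: |879 − 822| = 57.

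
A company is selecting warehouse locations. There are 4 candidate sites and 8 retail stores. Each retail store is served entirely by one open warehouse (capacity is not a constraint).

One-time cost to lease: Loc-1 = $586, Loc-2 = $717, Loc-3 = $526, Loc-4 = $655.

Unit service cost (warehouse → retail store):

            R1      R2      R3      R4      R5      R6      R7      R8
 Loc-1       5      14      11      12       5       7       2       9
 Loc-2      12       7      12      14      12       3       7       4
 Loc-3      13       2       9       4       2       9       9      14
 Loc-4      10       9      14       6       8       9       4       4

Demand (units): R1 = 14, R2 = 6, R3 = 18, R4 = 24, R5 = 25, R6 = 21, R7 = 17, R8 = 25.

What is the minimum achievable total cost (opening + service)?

Minimum total cost: 1720

For any fixed open set, each retail store goes to its cheapest open site; total = fixed + service.
{Loc-3}: R1→Loc-3 13·14=182, R2→Loc-3 2·6=12, R3→Loc-3 9·18=162, R4→Loc-3 4·24=96, R5→Loc-3 2·25=50, R6→Loc-3 9·21=189, R7→Loc-3 9·17=153, R8→Loc-3 14·25=350. Service 1194; fixed 526; total 1720.
{Loc-1}: service 1171 + fixed 586 = 1757
{Loc-4}: service 1147 + fixed 655 = 1802
{Loc-1, Loc-2, Loc-3, Loc-4}: service 587 + fixed 2484 = 3071
No other subset beats 1720.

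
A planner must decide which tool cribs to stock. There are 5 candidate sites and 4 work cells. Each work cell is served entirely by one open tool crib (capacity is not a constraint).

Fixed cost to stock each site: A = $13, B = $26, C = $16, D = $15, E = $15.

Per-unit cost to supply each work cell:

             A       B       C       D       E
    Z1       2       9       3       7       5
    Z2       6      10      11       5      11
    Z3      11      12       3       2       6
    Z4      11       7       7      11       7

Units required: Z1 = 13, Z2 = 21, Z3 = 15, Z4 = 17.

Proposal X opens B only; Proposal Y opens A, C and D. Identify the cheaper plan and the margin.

Proposal X: {B}: Z1→B 9·13=117, Z2→B 10·21=210, Z3→B 12·15=180, Z4→B 7·17=119. Service 626; fixed 26; total 652.
Proposal Y: {A, C, D}: Z1→A 2·13=26, Z2→D 5·21=105, Z3→D 2·15=30, Z4→C 7·17=119. Service 280; fixed 44; total 324.
Difference: |652 − 324| = 328.

Proposal Y is cheaper by 328.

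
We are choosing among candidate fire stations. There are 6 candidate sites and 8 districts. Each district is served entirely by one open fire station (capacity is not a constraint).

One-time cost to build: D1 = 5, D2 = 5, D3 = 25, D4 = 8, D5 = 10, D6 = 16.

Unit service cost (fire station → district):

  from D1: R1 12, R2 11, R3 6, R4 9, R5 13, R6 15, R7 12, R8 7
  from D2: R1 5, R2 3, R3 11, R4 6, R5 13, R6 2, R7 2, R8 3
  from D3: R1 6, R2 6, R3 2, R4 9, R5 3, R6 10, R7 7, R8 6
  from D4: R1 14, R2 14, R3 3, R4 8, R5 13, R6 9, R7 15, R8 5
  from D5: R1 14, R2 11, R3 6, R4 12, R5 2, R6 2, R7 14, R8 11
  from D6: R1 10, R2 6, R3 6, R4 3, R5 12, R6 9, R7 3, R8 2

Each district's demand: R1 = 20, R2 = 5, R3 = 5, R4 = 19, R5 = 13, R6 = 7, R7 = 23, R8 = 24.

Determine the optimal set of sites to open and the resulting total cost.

Open D2, D4, D5 and D6; minimum total cost 360.

For any fixed open set, each district goes to its cheapest open site; total = fixed + service.
{D2, D4, D5, D6}: R1→D2 5·20=100, R2→D2 3·5=15, R3→D4 3·5=15, R4→D6 3·19=57, R5→D5 2·13=26, R6→D2 2·7=14, R7→D2 2·23=46, R8→D6 2·24=48. Service 321; fixed 39; total 360.
{D1, D2, D4, D5, D6}: service 321 + fixed 44 = 365
{D2, D5, D6}: R1→D2 5·20=100, R2→D2 3·5=15, R3→D5 6·5=30, R4→D6 3·19=57, R5→D5 2·13=26, R6→D2 2·7=14, R7→D2 2·23=46, R8→D6 2·24=48. Service 336; fixed 31; total 367.
{D1, D2, D3, D4, D5, D6}: R1→D2 5·20=100, R2→D2 3·5=15, R3→D3 2·5=10, R4→D6 3·19=57, R5→D5 2·13=26, R6→D2 2·7=14, R7→D2 2·23=46, R8→D6 2·24=48. Service 316; fixed 69; total 385.
No other subset beats 360.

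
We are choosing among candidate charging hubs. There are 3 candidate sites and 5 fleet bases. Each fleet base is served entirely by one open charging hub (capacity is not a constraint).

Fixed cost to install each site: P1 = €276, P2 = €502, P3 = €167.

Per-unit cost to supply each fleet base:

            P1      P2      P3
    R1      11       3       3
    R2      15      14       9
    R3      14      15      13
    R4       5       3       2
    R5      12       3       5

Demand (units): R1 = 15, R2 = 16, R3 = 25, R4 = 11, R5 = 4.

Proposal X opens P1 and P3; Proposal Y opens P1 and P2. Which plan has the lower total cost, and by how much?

Proposal X is cheaper by 443.

Proposal X: {P1, P3}: R1→P3 3·15=45, R2→P3 9·16=144, R3→P3 13·25=325, R4→P3 2·11=22, R5→P3 5·4=20. Service 556; fixed 443; total 999.
Proposal Y: {P1, P2}: R1→P2 3·15=45, R2→P2 14·16=224, R3→P1 14·25=350, R4→P2 3·11=33, R5→P2 3·4=12. Service 664; fixed 778; total 1442.
Difference: |999 − 1442| = 443.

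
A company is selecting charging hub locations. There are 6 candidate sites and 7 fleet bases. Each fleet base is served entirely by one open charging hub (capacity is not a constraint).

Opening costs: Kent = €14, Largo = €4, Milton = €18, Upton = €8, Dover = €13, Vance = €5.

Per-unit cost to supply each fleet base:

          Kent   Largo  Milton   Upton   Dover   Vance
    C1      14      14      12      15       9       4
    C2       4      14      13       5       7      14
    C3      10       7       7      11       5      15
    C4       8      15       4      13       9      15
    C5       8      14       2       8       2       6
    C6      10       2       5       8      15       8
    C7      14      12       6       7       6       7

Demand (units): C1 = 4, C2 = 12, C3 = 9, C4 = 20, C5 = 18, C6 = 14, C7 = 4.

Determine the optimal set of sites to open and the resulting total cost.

Open Kent, Largo, Milton, Dover and Vance; minimum total cost 331.

For any fixed open set, each fleet base goes to its cheapest open site; total = fixed + service.
{Kent, Largo, Milton, Dover, Vance}: C1→Vance 4·4=16, C2→Kent 4·12=48, C3→Dover 5·9=45, C4→Milton 4·20=80, C5→Milton 2·18=36, C6→Largo 2·14=28, C7→Milton 6·4=24. Service 277; fixed 54; total 331.
{Kent, Largo, Milton, Vance}: service 295 + fixed 41 = 336
{Largo, Milton, Upton, Dover, Vance}: service 289 + fixed 48 = 337
{Kent, Largo, Milton, Upton, Dover, Vance}: service 277 + fixed 62 = 339
No other subset beats 331.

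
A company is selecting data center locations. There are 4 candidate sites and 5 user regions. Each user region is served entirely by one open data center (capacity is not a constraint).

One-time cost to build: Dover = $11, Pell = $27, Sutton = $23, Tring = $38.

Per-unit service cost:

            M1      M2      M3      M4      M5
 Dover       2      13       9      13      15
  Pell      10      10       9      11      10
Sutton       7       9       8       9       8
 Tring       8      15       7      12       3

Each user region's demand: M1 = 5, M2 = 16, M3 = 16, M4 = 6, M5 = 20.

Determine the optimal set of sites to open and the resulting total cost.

For any fixed open set, each user region goes to its cheapest open site; total = fixed + service.
{Dover, Sutton, Tring}: M1→Dover 2·5=10, M2→Sutton 9·16=144, M3→Tring 7·16=112, M4→Sutton 9·6=54, M5→Tring 3·20=60. Service 380; fixed 72; total 452.
{Sutton, Tring}: service 405 + fixed 61 = 466
{Dover, Pell, Sutton, Tring}: service 380 + fixed 99 = 479
{Dover}: M1→Dover 2·5=10, M2→Dover 13·16=208, M3→Dover 9·16=144, M4→Dover 13·6=78, M5→Dover 15·20=300. Service 740; fixed 11; total 751.
(All 15 nonempty subsets were checked; Dover, Sutton and Tring is lowest.)

Open Dover, Sutton and Tring; minimum total cost 452.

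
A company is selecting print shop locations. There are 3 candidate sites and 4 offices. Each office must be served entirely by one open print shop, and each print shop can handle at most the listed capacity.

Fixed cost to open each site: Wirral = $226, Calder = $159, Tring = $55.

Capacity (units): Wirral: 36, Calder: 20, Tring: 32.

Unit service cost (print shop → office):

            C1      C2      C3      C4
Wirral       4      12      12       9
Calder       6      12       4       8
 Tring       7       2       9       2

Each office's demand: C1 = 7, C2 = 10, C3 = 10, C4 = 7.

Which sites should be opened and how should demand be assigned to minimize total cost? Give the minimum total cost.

Minimum total cost: 330

Open {Calder, Tring}: C1→Calder 6·7=42, C2→Tring 2·10=20, C3→Calder 4·10=40, C4→Tring 2·7=14.
Loads: Calder carries 17/20, Tring carries 17/32. Service 116; fixed 214; total 330.
Next best feasible plan costs 337.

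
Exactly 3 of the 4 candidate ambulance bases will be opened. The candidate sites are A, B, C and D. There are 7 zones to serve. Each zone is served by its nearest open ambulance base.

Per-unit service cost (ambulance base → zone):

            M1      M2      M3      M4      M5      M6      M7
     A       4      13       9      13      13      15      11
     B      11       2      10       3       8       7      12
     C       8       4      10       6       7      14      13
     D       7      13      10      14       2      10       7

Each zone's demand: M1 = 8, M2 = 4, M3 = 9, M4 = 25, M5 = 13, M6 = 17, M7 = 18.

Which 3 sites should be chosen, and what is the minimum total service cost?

With exactly 3 open, each zone uses its cheapest among the chosen.
{A, B, D}: M1→A 4·8=32, M2→B 2·4=8, M3→A 9·9=81, M4→B 3·25=75, M5→D 2·13=26, M6→B 7·17=119, M7→D 7·18=126. Service cost 467.
{B, C, D}: service cost 500
{A, C, D}: service cost 601
Among all 4 size-3 choices, {A, B, D} is lowest.

Choose A, B and D; total service cost 467.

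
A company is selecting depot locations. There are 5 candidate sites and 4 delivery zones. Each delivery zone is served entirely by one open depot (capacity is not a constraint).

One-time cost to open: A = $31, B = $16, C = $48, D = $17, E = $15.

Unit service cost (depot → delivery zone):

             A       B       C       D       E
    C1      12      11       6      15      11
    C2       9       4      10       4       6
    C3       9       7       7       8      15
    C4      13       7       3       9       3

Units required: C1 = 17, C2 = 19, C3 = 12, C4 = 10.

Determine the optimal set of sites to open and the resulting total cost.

Open B and C; minimum total cost 356.

For any fixed open set, each delivery zone goes to its cheapest open site; total = fixed + service.
{B, C}: C1→C 6·17=102, C2→B 4·19=76, C3→B 7·12=84, C4→C 3·10=30. Service 292; fixed 64; total 356.
{C, D}: C1→C 6·17=102, C2→D 4·19=76, C3→C 7·12=84, C4→C 3·10=30. Service 292; fixed 65; total 357.
{B, C, E}: C1→C 6·17=102, C2→B 4·19=76, C3→B 7·12=84, C4→C 3·10=30. Service 292; fixed 79; total 371.
{A, B, C, D, E}: service 292 + fixed 127 = 419
No other subset beats 356.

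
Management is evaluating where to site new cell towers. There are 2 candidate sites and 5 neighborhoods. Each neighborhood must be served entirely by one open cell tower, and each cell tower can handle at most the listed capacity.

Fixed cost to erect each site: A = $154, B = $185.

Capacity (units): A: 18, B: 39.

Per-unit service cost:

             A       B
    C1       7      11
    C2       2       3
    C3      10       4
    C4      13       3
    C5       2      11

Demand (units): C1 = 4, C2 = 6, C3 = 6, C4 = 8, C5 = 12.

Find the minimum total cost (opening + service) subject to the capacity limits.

Minimum total cost: 427

Open {B}: C1→B 11·4=44, C2→B 3·6=18, C3→B 4·6=24, C4→B 3·8=24, C5→B 11·12=132.
Loads: B carries 36/39. Service 242; fixed 185; total 427.
Next best feasible plan costs 457.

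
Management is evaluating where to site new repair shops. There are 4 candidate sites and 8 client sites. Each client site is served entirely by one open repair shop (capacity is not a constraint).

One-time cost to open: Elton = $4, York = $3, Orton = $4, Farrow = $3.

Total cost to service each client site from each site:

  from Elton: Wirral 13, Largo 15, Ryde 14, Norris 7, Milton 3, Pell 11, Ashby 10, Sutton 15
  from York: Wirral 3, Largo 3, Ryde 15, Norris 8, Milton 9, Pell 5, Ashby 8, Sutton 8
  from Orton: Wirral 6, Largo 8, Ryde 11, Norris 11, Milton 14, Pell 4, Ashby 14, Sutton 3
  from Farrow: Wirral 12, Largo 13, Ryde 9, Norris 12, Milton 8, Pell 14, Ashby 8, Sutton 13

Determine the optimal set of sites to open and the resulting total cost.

For any fixed open set, each client site goes to its cheapest open site; total = fixed + service.
{Elton, York, Orton}: Wirral→York 3, Largo→York 3, Ryde→Orton 11, Norris→Elton 7, Milton→Elton 3, Pell→Orton 4, Ashby→York 8, Sutton→Orton 3. Service 42; fixed 11; total 53.
{Elton, York, Orton, Farrow}: service 40 + fixed 14 = 54
{Elton, York, Farrow}: service 46 + fixed 10 = 56
{York}: service 59 + fixed 3 = 62
No other subset beats 53.

Open Elton, York and Orton; minimum total cost 53.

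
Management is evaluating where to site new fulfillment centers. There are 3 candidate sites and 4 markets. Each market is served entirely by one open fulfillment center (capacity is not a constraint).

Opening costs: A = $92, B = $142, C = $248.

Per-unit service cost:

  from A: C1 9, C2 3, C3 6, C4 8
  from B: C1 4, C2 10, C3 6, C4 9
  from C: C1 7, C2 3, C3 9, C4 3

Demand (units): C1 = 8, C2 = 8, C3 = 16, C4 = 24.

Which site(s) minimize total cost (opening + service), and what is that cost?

Open A only; minimum total cost 476.

For any fixed open set, each market goes to its cheapest open site; total = fixed + service.
{A}: C1→A 9·8=72, C2→A 3·8=24, C3→A 6·16=96, C4→A 8·24=192. Service 384; fixed 92; total 476.
{C}: service 296 + fixed 248 = 544
{B}: C1→B 4·8=32, C2→B 10·8=80, C3→B 6·16=96, C4→B 9·24=216. Service 424; fixed 142; total 566.
{A, B, C}: service 224 + fixed 482 = 706
(All 7 nonempty subsets were checked; A only is lowest.)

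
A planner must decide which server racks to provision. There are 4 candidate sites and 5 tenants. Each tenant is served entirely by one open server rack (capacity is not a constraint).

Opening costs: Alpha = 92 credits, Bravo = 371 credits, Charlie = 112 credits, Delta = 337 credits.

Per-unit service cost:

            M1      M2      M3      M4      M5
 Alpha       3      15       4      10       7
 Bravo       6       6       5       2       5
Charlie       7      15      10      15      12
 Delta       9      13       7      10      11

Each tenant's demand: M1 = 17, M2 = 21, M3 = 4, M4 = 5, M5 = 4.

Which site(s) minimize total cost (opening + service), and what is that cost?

For any fixed open set, each tenant goes to its cheapest open site; total = fixed + service.
{Alpha}: M1→Alpha 3·17=51, M2→Alpha 15·21=315, M3→Alpha 4·4=16, M4→Alpha 10·5=50, M5→Alpha 7·4=28. Service 460; fixed 92; total 552.
{Bravo}: service 278 + fixed 371 = 649
{Alpha, Charlie}: service 460 + fixed 204 = 664
{Alpha, Bravo, Charlie, Delta}: service 223 + fixed 912 = 1135
No other subset beats 552.

Open Alpha only; minimum total cost 552.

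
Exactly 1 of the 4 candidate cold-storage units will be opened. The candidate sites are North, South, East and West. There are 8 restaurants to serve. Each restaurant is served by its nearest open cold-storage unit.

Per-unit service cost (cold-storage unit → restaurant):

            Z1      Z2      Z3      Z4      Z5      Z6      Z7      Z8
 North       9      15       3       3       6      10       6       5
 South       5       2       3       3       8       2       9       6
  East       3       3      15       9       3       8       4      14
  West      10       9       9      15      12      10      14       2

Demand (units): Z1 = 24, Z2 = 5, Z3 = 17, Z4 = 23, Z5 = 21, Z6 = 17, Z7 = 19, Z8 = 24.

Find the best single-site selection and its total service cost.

With exactly 1 open, each restaurant uses its cheapest among the chosen.
{South}: Z1→South 5·24=120, Z2→South 2·5=10, Z3→South 3·17=51, Z4→South 3·23=69, Z5→South 8·21=168, Z6→South 2·17=34, Z7→South 9·19=171, Z8→South 6·24=144. Service cost 767.
{North}: service cost 941
{East}: service cost 1160
Among all 4 size-1 choices, {South} is lowest.

Choose South only; total service cost 767.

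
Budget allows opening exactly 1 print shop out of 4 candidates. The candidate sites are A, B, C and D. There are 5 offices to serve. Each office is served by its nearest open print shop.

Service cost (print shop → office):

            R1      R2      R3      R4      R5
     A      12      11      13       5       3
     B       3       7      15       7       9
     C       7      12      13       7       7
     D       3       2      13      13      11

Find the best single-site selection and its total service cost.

Choose B only; total service cost 41.

With exactly 1 open, each office uses its cheapest among the chosen.
{B}: R1→B 3, R2→B 7, R3→B 15, R4→B 7, R5→B 9. Service cost 41.
{D}: service cost 42
{A}: service cost 44
Among all 4 size-1 choices, {B} is lowest.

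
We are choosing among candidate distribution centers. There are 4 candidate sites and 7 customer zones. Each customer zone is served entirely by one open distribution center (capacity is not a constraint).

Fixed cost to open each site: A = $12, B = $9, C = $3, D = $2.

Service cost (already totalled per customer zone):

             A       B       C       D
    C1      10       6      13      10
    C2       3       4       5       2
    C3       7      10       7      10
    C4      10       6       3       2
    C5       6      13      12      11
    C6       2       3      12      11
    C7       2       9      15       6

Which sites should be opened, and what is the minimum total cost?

Open A and D; minimum total cost 45.

For any fixed open set, each customer zone goes to its cheapest open site; total = fixed + service.
{A, D}: C1→A 10, C2→D 2, C3→A 7, C4→D 2, C5→A 6, C6→A 2, C7→A 2. Service 31; fixed 14; total 45.
{A, C}: service 33 + fixed 15 = 48
{A, C, D}: service 31 + fixed 17 = 48
{A, B, C, D}: C1→B 6, C2→D 2, C3→A 7, C4→D 2, C5→A 6, C6→A 2, C7→A 2. Service 27; fixed 26; total 53.
(All 15 nonempty subsets were checked; A and D is lowest.)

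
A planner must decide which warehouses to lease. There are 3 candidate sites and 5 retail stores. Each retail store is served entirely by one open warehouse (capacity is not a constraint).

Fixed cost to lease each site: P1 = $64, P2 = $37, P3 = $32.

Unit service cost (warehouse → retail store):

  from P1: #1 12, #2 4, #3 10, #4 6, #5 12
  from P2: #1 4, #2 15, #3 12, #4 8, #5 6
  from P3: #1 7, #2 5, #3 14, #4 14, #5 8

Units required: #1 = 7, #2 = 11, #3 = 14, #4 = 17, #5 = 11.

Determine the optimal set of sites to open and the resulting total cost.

For any fixed open set, each retail store goes to its cheapest open site; total = fixed + service.
{P1, P2}: #1→P2 4·7=28, #2→P1 4·11=44, #3→P1 10·14=140, #4→P1 6·17=102, #5→P2 6·11=66. Service 380; fixed 101; total 481.
{P1, P2, P3}: service 380 + fixed 133 = 513
{P1, P3}: service 423 + fixed 96 = 519
{P3}: service 626 + fixed 32 = 658
(All 7 nonempty subsets were checked; P1 and P2 is lowest.)

Open P1 and P2; minimum total cost 481.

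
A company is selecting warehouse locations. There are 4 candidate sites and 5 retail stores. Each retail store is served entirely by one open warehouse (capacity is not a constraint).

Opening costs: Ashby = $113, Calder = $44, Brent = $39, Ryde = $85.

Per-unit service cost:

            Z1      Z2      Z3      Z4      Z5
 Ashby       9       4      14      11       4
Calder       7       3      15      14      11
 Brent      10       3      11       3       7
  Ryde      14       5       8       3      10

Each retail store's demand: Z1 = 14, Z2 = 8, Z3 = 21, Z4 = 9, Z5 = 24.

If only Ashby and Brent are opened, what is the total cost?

Each retail store is assigned to its cheapest site among the open ones.
{Ashby, Brent}: Z1→Ashby 9·14=126, Z2→Brent 3·8=24, Z3→Brent 11·21=231, Z4→Brent 3·9=27, Z5→Ashby 4·24=96. Service 504; fixed 152; total 656.

Total cost: 656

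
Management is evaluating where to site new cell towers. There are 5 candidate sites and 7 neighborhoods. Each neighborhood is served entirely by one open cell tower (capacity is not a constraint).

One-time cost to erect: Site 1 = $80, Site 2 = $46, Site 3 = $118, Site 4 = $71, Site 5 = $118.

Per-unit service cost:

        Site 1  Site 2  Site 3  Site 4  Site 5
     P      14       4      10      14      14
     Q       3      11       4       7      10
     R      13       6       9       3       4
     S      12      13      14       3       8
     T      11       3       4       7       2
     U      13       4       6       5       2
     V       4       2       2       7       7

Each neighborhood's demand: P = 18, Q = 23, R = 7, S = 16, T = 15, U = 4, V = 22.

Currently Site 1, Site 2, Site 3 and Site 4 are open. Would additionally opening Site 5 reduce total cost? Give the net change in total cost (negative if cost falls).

Current service cost with {Site 1, Site 2, Site 3, Site 4}: 315.
Adding Site 5: each neighborhood re-picks its cheapest; new service cost 292, saving 23.
Extra fixed cost: 118. Net change = 118 − 23 = 95.
(Totals: 630 → 725.)

No — net change +95 (cost rises by 95).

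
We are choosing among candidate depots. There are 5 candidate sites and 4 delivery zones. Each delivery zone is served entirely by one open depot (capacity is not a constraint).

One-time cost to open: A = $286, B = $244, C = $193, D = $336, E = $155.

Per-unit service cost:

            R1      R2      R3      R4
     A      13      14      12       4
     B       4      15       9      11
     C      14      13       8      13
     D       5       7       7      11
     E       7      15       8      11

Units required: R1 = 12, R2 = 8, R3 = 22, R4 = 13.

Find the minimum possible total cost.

For any fixed open set, each delivery zone goes to its cheapest open site; total = fixed + service.
{E}: R1→E 7·12=84, R2→E 15·8=120, R3→E 8·22=176, R4→E 11·13=143. Service 523; fixed 155; total 678.
{D}: service 413 + fixed 336 = 749
{B}: service 509 + fixed 244 = 753
{A, B, C, D, E}: R1→B 4·12=48, R2→D 7·8=56, R3→D 7·22=154, R4→A 4·13=52. Service 310; fixed 1214; total 1524.
No other subset beats 678.

Minimum total cost: 678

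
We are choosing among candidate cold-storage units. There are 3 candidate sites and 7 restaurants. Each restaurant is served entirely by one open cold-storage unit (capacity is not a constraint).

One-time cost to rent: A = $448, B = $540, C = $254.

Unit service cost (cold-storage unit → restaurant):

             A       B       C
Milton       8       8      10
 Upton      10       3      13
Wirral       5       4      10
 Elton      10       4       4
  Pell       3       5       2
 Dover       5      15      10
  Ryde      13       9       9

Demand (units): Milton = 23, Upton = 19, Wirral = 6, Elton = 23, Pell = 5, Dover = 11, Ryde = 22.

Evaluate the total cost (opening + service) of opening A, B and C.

Total cost: 1862

Each restaurant is assigned to its cheapest site among the open ones.
{A, B, C}: Milton→A 8·23=184, Upton→B 3·19=57, Wirral→B 4·6=24, Elton→B 4·23=92, Pell→C 2·5=10, Dover→A 5·11=55, Ryde→B 9·22=198. Service 620; fixed 1242; total 1862.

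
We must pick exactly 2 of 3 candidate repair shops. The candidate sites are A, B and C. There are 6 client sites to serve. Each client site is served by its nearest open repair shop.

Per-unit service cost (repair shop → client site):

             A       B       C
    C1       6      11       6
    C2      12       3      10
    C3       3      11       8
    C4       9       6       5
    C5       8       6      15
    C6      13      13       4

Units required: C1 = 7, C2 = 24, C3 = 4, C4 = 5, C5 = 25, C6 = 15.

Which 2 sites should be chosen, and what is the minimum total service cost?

Choose B and C; total service cost 381.

With exactly 2 open, each client site uses its cheapest among the chosen.
{B, C}: C1→C 6·7=42, C2→B 3·24=72, C3→C 8·4=32, C4→C 5·5=25, C5→B 6·25=150, C6→C 4·15=60. Service cost 381.
{A, B}: service cost 501
{A, C}: service cost 579
Among all 3 size-2 choices, {B, C} is lowest.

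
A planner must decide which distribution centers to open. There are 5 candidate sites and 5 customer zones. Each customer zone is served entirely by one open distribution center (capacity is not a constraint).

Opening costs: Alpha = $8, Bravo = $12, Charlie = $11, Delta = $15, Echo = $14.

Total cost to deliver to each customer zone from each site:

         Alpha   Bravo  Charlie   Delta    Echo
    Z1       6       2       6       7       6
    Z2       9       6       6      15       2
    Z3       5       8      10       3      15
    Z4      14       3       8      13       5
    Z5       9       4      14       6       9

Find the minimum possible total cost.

For any fixed open set, each customer zone goes to its cheapest open site; total = fixed + service.
{Bravo}: Z1→Bravo 2, Z2→Bravo 6, Z3→Bravo 8, Z4→Bravo 3, Z5→Bravo 4. Service 23; fixed 12; total 35.
{Alpha, Bravo}: Z1→Bravo 2, Z2→Bravo 6, Z3→Alpha 5, Z4→Bravo 3, Z5→Bravo 4. Service 20; fixed 20; total 40.
{Bravo, Delta}: service 18 + fixed 27 = 45
{Alpha, Bravo, Charlie, Delta, Echo}: Z1→Bravo 2, Z2→Echo 2, Z3→Delta 3, Z4→Bravo 3, Z5→Bravo 4. Service 14; fixed 60; total 74.
No other subset beats 35.

Minimum total cost: 35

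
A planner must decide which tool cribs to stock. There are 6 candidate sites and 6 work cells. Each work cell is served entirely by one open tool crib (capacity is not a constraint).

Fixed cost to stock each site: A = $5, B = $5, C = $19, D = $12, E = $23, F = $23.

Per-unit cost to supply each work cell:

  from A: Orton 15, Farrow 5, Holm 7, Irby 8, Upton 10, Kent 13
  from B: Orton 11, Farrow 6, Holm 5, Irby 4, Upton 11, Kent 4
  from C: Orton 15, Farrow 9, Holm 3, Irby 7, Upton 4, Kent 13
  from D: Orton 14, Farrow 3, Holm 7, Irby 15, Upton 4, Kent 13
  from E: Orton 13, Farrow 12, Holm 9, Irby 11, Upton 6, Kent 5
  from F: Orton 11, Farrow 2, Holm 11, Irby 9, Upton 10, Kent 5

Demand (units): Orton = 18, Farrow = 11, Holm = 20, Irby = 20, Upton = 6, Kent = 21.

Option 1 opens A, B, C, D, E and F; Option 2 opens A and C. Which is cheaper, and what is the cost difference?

Option 1 is cheaper by 291.

Option 1: {A, B, C, D, E, F}: Orton→B 11·18=198, Farrow→F 2·11=22, Holm→C 3·20=60, Irby→B 4·20=80, Upton→C 4·6=24, Kent→B 4·21=84. Service 468; fixed 87; total 555.
Option 2: {A, C}: Orton→A 15·18=270, Farrow→A 5·11=55, Holm→C 3·20=60, Irby→C 7·20=140, Upton→C 4·6=24, Kent→A 13·21=273. Service 822; fixed 24; total 846.
Difference: |555 − 846| = 291.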